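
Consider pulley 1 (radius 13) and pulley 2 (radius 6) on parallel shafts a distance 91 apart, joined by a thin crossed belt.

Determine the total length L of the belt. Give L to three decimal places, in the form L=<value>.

L=245.672

crossed belt: β = asin((r1+r2)/C) = asin(19/91) = 12.0515°
wrap1 = wrap2 = π + 2β = 204.1030°
tangent length = C·cosβ = 88.9944
L = (r1+r2)·wrap + 2·C·cosβ = 19·3.5623 + 2·88.9944 = 245.6719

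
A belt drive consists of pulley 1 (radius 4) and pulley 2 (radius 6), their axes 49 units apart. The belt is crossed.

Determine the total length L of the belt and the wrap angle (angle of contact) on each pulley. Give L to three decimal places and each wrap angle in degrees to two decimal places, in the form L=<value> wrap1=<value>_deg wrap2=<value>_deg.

crossed belt: β = asin((r1+r2)/C) = asin(10/49) = 11.7757°
wrap1 = wrap2 = π + 2β = 203.5515°
tangent length = C·cosβ = 47.9687
L = (r1+r2)·wrap + 2·C·cosβ = 10·3.5526 + 2·47.9687 = 131.4639

L=131.464 wrap1=203.55_deg wrap2=203.55_deg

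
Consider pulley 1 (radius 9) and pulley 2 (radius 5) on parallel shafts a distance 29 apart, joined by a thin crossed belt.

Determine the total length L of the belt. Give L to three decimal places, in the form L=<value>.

crossed belt: β = asin((r1+r2)/C) = asin(14/29) = 28.8657°
wrap1 = wrap2 = π + 2β = 237.7315°
tangent length = C·cosβ = 25.3969
L = (r1+r2)·wrap + 2·C·cosβ = 14·4.1492 + 2·25.3969 = 108.8825

L=108.882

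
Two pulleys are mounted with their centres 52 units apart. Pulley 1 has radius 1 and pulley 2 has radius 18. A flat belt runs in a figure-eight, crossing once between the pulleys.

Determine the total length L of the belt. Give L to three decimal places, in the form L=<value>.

L=170.713

crossed belt: β = asin((r1+r2)/C) = asin(19/52) = 21.4313°
wrap1 = wrap2 = π + 2β = 222.8625°
tangent length = C·cosβ = 48.4045
L = (r1+r2)·wrap + 2·C·cosβ = 19·3.8897 + 2·48.4045 = 170.7131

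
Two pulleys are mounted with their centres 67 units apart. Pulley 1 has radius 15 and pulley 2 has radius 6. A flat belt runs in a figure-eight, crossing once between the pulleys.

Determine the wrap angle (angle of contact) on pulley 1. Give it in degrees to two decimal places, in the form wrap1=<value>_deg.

crossed belt: β = asin((r1+r2)/C) = asin(21/67) = 18.2662°
wrap1 = wrap2 = π + 2β = 216.5325°

wrap1=216.53_deg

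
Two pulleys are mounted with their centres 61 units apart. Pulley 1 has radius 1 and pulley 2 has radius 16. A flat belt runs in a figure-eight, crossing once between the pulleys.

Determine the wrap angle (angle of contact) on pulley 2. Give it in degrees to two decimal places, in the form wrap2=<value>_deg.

crossed belt: β = asin((r1+r2)/C) = asin(17/61) = 16.1819°
wrap1 = wrap2 = π + 2β = 212.3639°

wrap2=212.36_deg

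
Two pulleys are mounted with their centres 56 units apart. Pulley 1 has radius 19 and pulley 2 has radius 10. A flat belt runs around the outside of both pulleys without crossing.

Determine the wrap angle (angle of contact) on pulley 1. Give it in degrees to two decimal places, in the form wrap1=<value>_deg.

open belt: β = asin((r2−r1)/C) = asin(-9/56) = -9.2484°
wrap1 = π − 2β = 198.4967°
wrap2 = π + 2β = 161.5033°

wrap1=198.50_deg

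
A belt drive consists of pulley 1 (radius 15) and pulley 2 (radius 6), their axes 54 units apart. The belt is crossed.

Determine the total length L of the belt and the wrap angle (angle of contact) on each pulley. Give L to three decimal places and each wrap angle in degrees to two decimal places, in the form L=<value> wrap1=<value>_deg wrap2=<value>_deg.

L=182.248 wrap1=225.77_deg wrap2=225.77_deg

crossed belt: β = asin((r1+r2)/C) = asin(21/54) = 22.8854°
wrap1 = wrap2 = π + 2β = 225.7708°
tangent length = C·cosβ = 49.7494
L = (r1+r2)·wrap + 2·C·cosβ = 21·3.9404 + 2·49.7494 = 182.2480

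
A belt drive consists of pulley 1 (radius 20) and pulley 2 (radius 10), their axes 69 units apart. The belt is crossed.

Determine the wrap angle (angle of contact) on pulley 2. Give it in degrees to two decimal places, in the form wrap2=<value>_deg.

wrap2=231.54_deg

crossed belt: β = asin((r1+r2)/C) = asin(30/69) = 25.7715°
wrap1 = wrap2 = π + 2β = 231.5429°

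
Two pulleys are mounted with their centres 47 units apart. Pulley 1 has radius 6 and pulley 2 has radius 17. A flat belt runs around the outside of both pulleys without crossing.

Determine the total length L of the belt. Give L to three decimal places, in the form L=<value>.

L=168.843

open belt: β = asin((r2−r1)/C) = asin(11/47) = 13.5352°
wrap1 = π − 2β = 152.9296°
wrap2 = π + 2β = 207.0704°
tangent length = C·cosβ = 45.6946
L = r1·wrap1 + r2·wrap2 + 2·C·cosβ = 6·2.6691 + 17·3.6141 + 2·45.6946 = 168.8430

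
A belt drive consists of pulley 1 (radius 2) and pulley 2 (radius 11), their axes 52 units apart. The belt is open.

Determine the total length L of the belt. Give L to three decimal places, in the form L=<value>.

open belt: β = asin((r2−r1)/C) = asin(9/52) = 9.9668°
wrap1 = π − 2β = 160.0665°
wrap2 = π + 2β = 199.9335°
tangent length = C·cosβ = 51.2152
L = r1·wrap1 + r2·wrap2 + 2·C·cosβ = 2·2.7937 + 11·3.4895 + 2·51.2152 = 146.4023

L=146.402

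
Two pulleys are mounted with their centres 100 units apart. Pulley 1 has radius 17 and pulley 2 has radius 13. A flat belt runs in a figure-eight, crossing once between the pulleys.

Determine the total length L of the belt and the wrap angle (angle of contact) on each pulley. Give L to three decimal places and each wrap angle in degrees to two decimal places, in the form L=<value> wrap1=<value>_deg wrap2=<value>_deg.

crossed belt: β = asin((r1+r2)/C) = asin(30/100) = 17.4576°
wrap1 = wrap2 = π + 2β = 214.9152°
tangent length = C·cosβ = 95.3939
L = (r1+r2)·wrap + 2·C·cosβ = 30·3.7510 + 2·95.3939 = 303.3172

L=303.317 wrap1=214.92_deg wrap2=214.92_deg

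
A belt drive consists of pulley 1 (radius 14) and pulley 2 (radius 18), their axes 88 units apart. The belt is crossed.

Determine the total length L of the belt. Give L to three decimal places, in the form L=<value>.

L=288.301

crossed belt: β = asin((r1+r2)/C) = asin(32/88) = 21.3237°
wrap1 = wrap2 = π + 2β = 222.6474°
tangent length = C·cosβ = 81.9756
L = (r1+r2)·wrap + 2·C·cosβ = 32·3.8859 + 2·81.9756 = 288.3010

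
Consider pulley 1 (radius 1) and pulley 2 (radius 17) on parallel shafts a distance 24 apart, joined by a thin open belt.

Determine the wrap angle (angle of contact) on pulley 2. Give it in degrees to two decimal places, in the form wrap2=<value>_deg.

wrap2=263.62_deg

open belt: β = asin((r2−r1)/C) = asin(16/24) = 41.8103°
wrap1 = π − 2β = 96.3794°
wrap2 = π + 2β = 263.6206°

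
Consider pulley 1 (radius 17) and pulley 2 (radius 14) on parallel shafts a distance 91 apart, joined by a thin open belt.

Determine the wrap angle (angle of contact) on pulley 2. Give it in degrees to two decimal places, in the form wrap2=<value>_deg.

open belt: β = asin((r2−r1)/C) = asin(-3/91) = -1.8892°
wrap1 = π − 2β = 183.7784°
wrap2 = π + 2β = 176.2216°

wrap2=176.22_deg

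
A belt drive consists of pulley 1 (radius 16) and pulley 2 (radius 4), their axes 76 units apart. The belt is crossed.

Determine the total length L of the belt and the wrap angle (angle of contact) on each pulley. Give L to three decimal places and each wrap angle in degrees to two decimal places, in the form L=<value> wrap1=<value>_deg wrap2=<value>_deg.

crossed belt: β = asin((r1+r2)/C) = asin(20/76) = 15.2575°
wrap1 = wrap2 = π + 2β = 210.5150°
tangent length = C·cosβ = 73.3212
L = (r1+r2)·wrap + 2·C·cosβ = 20·3.6742 + 2·73.3212 = 220.1260

L=220.126 wrap1=210.52_deg wrap2=210.52_deg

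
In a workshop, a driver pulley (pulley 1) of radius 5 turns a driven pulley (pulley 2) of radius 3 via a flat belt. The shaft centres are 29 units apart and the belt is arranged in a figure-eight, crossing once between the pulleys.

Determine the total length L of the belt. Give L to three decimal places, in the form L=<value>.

crossed belt: β = asin((r1+r2)/C) = asin(8/29) = 16.0134°
wrap1 = wrap2 = π + 2β = 212.0268°
tangent length = C·cosβ = 27.8747
L = (r1+r2)·wrap + 2·C·cosβ = 8·3.7006 + 2·27.8747 = 85.3540

L=85.354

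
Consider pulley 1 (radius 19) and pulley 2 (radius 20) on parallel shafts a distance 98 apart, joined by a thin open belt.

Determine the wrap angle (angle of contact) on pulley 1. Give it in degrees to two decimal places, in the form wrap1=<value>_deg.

open belt: β = asin((r2−r1)/C) = asin(1/98) = 0.5847°
wrap1 = π − 2β = 178.8307°
wrap2 = π + 2β = 181.1693°

wrap1=178.83_deg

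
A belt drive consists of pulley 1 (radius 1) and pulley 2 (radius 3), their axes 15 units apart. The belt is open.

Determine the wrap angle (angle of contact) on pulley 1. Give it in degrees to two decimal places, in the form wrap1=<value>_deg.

open belt: β = asin((r2−r1)/C) = asin(2/15) = 7.6623°
wrap1 = π − 2β = 164.6755°
wrap2 = π + 2β = 195.3245°

wrap1=164.68_deg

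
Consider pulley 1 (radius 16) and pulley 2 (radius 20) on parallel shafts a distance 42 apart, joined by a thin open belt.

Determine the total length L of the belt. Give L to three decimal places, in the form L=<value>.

L=197.479

open belt: β = asin((r2−r1)/C) = asin(4/42) = 5.4650°
wrap1 = π − 2β = 169.0700°
wrap2 = π + 2β = 190.9300°
tangent length = C·cosβ = 41.8091
L = r1·wrap1 + r2·wrap2 + 2·C·cosβ = 16·2.9508 + 20·3.3324 + 2·41.8091 = 197.4786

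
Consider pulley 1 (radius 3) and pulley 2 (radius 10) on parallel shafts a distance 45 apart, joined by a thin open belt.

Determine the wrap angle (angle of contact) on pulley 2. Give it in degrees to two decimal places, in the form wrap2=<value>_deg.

wrap2=197.90_deg

open belt: β = asin((r2−r1)/C) = asin(7/45) = 8.9490°
wrap1 = π − 2β = 162.1020°
wrap2 = π + 2β = 197.8980°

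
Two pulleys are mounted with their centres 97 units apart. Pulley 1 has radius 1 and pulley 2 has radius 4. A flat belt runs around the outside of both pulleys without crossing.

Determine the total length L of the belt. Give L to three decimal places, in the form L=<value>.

L=209.801

open belt: β = asin((r2−r1)/C) = asin(3/97) = 1.7723°
wrap1 = π − 2β = 176.4554°
wrap2 = π + 2β = 183.5446°
tangent length = C·cosβ = 96.9536
L = r1·wrap1 + r2·wrap2 + 2·C·cosβ = 1·3.0797 + 4·3.2035 + 2·96.9536 = 209.8008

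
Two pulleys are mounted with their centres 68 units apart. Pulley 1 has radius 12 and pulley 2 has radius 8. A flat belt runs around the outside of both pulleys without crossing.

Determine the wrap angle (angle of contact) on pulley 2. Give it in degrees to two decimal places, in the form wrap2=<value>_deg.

wrap2=173.26_deg

open belt: β = asin((r2−r1)/C) = asin(-4/68) = -3.3723°
wrap1 = π − 2β = 186.7446°
wrap2 = π + 2β = 173.2554°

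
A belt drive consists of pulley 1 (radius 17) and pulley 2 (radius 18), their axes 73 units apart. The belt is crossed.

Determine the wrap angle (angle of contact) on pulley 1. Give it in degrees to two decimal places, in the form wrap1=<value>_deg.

wrap1=237.30_deg

crossed belt: β = asin((r1+r2)/C) = asin(35/73) = 28.6496°
wrap1 = wrap2 = π + 2β = 237.2992°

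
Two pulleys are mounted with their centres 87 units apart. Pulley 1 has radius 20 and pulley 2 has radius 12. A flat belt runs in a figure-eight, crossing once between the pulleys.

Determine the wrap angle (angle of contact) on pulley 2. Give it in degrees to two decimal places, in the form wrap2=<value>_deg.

crossed belt: β = asin((r1+r2)/C) = asin(32/87) = 21.5810°
wrap1 = wrap2 = π + 2β = 223.1620°

wrap2=223.16_deg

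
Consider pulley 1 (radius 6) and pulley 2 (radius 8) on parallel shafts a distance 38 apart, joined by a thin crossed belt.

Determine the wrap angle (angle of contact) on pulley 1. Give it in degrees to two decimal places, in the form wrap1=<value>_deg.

wrap1=223.24_deg

crossed belt: β = asin((r1+r2)/C) = asin(14/38) = 21.6183°
wrap1 = wrap2 = π + 2β = 223.2365°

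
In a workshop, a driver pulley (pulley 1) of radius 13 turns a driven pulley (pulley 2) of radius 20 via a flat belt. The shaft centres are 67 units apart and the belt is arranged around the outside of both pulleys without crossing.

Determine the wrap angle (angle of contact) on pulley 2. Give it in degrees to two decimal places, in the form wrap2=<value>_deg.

open belt: β = asin((r2−r1)/C) = asin(7/67) = 5.9971°
wrap1 = π − 2β = 168.0059°
wrap2 = π + 2β = 191.9941°

wrap2=191.99_deg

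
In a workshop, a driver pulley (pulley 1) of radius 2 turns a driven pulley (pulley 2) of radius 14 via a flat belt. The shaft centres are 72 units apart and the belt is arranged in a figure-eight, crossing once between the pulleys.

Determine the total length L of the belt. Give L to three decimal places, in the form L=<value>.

L=197.836

crossed belt: β = asin((r1+r2)/C) = asin(16/72) = 12.8396°
wrap1 = wrap2 = π + 2β = 205.6792°
tangent length = C·cosβ = 70.1997
L = (r1+r2)·wrap + 2·C·cosβ = 16·3.5898 + 2·70.1997 = 197.8359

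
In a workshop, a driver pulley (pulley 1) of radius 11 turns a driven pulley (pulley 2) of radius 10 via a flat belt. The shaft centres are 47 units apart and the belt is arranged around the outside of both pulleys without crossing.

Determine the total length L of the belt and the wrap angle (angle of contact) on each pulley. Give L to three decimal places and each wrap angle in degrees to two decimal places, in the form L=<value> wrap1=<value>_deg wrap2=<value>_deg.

open belt: β = asin((r2−r1)/C) = asin(-1/47) = -1.2192°
wrap1 = π − 2β = 182.4383°
wrap2 = π + 2β = 177.5617°
tangent length = C·cosβ = 46.9894
L = r1·wrap1 + r2·wrap2 + 2·C·cosβ = 11·3.1841 + 10·3.0990 + 2·46.9894 = 159.9947

L=159.995 wrap1=182.44_deg wrap2=177.56_deg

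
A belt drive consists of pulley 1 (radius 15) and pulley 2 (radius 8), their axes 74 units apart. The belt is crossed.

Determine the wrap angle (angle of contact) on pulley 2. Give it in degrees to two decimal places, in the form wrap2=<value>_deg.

wrap2=216.22_deg

crossed belt: β = asin((r1+r2)/C) = asin(23/74) = 18.1081°
wrap1 = wrap2 = π + 2β = 216.2162°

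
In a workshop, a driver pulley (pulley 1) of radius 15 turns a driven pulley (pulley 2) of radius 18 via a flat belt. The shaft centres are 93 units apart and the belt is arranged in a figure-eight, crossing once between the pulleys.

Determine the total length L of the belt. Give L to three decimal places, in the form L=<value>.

L=301.510

crossed belt: β = asin((r1+r2)/C) = asin(33/93) = 20.7836°
wrap1 = wrap2 = π + 2β = 221.5671°
tangent length = C·cosβ = 86.9483
L = (r1+r2)·wrap + 2·C·cosβ = 33·3.8671 + 2·86.9483 = 301.5100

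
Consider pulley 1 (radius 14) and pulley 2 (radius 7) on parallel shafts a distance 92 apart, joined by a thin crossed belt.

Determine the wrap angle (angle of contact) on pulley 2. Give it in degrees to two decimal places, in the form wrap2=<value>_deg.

wrap2=206.39_deg

crossed belt: β = asin((r1+r2)/C) = asin(21/92) = 13.1947°
wrap1 = wrap2 = π + 2β = 206.3894°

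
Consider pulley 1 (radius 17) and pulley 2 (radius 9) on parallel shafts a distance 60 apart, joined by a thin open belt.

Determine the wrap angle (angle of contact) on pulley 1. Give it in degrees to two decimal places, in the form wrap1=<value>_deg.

wrap1=195.32_deg

open belt: β = asin((r2−r1)/C) = asin(-8/60) = -7.6623°
wrap1 = π − 2β = 195.3245°
wrap2 = π + 2β = 164.6755°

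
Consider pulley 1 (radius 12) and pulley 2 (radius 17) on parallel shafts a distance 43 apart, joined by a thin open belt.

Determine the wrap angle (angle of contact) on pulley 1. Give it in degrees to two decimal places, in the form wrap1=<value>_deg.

wrap1=166.65_deg

open belt: β = asin((r2−r1)/C) = asin(5/43) = 6.6774°
wrap1 = π − 2β = 166.6452°
wrap2 = π + 2β = 193.3548°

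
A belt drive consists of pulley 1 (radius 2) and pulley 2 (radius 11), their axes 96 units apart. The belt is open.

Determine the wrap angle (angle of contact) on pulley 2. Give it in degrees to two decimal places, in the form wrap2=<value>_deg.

open belt: β = asin((r2−r1)/C) = asin(9/96) = 5.3794°
wrap1 = π − 2β = 169.2412°
wrap2 = π + 2β = 190.7588°

wrap2=190.76_deg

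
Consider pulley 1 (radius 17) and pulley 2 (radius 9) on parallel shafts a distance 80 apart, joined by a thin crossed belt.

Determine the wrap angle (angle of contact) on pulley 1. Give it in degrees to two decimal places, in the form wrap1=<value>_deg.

crossed belt: β = asin((r1+r2)/C) = asin(26/80) = 18.9656°
wrap1 = wrap2 = π + 2β = 217.9311°

wrap1=217.93_deg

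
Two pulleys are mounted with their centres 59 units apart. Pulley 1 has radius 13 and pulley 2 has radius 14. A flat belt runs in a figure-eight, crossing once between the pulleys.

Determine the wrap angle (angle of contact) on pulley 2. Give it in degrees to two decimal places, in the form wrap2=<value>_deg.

crossed belt: β = asin((r1+r2)/C) = asin(27/59) = 27.2341°
wrap1 = wrap2 = π + 2β = 234.4682°

wrap2=234.47_deg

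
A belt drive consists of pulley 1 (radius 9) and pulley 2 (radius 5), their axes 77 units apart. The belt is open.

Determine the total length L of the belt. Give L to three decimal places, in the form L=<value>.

L=198.190

open belt: β = asin((r2−r1)/C) = asin(-4/77) = -2.9777°
wrap1 = π − 2β = 185.9555°
wrap2 = π + 2β = 174.0445°
tangent length = C·cosβ = 76.8960
L = r1·wrap1 + r2·wrap2 + 2·C·cosβ = 9·3.2455 + 5·3.0376 + 2·76.8960 = 198.1901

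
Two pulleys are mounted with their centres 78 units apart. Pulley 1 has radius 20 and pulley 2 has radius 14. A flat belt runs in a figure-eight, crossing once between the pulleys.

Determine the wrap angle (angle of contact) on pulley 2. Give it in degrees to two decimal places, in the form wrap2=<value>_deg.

crossed belt: β = asin((r1+r2)/C) = asin(34/78) = 25.8424°
wrap1 = wrap2 = π + 2β = 231.6848°

wrap2=231.68_deg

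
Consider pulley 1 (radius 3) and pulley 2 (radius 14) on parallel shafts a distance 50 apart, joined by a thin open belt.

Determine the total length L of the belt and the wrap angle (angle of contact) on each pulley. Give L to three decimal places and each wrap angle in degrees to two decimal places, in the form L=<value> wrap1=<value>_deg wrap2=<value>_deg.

open belt: β = asin((r2−r1)/C) = asin(11/50) = 12.7090°
wrap1 = π − 2β = 154.5819°
wrap2 = π + 2β = 205.4181°
tangent length = C·cosβ = 48.7750
L = r1·wrap1 + r2·wrap2 + 2·C·cosβ = 3·2.6980 + 14·3.5852 + 2·48.7750 = 155.8370

L=155.837 wrap1=154.58_deg wrap2=205.42_deg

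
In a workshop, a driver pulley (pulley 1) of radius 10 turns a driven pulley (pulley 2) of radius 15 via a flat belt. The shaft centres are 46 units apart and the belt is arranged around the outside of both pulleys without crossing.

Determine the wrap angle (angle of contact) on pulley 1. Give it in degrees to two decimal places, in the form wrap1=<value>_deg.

wrap1=167.52_deg

open belt: β = asin((r2−r1)/C) = asin(5/46) = 6.2401°
wrap1 = π − 2β = 167.5197°
wrap2 = π + 2β = 192.4803°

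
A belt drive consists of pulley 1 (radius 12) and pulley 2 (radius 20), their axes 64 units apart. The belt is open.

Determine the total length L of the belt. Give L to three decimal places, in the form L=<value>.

L=229.532

open belt: β = asin((r2−r1)/C) = asin(8/64) = 7.1808°
wrap1 = π − 2β = 165.6385°
wrap2 = π + 2β = 194.3615°
tangent length = C·cosβ = 63.4980
L = r1·wrap1 + r2·wrap2 + 2·C·cosβ = 12·2.8909 + 20·3.3922 + 2·63.4980 = 229.5323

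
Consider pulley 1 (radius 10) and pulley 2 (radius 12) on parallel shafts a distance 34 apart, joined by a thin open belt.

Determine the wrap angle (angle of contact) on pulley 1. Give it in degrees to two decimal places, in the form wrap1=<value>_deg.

open belt: β = asin((r2−r1)/C) = asin(2/34) = 3.3723°
wrap1 = π − 2β = 173.2554°
wrap2 = π + 2β = 186.7446°

wrap1=173.26_deg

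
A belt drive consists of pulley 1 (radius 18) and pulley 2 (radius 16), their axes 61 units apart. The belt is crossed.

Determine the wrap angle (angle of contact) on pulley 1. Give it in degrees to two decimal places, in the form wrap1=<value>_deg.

crossed belt: β = asin((r1+r2)/C) = asin(34/61) = 33.8746°
wrap1 = wrap2 = π + 2β = 247.7492°

wrap1=247.75_deg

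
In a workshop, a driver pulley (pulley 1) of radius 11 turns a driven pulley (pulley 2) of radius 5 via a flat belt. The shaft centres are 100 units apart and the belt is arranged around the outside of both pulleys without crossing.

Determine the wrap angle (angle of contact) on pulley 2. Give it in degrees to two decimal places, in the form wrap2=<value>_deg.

wrap2=173.12_deg

open belt: β = asin((r2−r1)/C) = asin(-6/100) = -3.4398°
wrap1 = π − 2β = 186.8796°
wrap2 = π + 2β = 173.1204°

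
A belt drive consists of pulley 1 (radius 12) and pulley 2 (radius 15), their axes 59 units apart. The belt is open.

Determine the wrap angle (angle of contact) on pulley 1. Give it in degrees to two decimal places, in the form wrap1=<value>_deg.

open belt: β = asin((r2−r1)/C) = asin(3/59) = 2.9146°
wrap1 = π − 2β = 174.1708°
wrap2 = π + 2β = 185.8292°

wrap1=174.17_deg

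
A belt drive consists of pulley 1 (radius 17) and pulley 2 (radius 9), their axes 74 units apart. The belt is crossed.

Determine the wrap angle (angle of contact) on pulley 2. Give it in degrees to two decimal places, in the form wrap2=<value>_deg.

wrap2=221.14_deg

crossed belt: β = asin((r1+r2)/C) = asin(26/74) = 20.5700°
wrap1 = wrap2 = π + 2β = 221.1400°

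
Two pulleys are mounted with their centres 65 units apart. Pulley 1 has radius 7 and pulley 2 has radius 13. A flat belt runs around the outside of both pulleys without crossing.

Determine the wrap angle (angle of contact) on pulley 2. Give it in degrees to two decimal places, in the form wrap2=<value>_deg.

open belt: β = asin((r2−r1)/C) = asin(6/65) = 5.2964°
wrap1 = π − 2β = 169.4072°
wrap2 = π + 2β = 190.5928°

wrap2=190.59_deg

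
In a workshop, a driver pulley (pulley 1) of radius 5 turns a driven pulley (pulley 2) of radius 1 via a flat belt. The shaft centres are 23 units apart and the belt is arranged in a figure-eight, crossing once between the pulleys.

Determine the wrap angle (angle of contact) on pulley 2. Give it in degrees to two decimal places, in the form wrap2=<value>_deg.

crossed belt: β = asin((r1+r2)/C) = asin(6/23) = 15.1217°
wrap1 = wrap2 = π + 2β = 210.2433°

wrap2=210.24_deg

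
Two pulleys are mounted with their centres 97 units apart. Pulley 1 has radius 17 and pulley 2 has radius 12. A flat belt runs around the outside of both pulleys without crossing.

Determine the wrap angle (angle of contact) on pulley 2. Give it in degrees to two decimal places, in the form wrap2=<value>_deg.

open belt: β = asin((r2−r1)/C) = asin(-5/97) = -2.9547°
wrap1 = π − 2β = 185.9094°
wrap2 = π + 2β = 174.0906°

wrap2=174.09_deg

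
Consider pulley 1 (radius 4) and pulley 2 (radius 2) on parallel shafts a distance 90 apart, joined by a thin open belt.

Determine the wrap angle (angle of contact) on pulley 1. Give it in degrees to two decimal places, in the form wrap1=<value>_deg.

open belt: β = asin((r2−r1)/C) = asin(-2/90) = -1.2733°
wrap1 = π − 2β = 182.5467°
wrap2 = π + 2β = 177.4533°

wrap1=182.55_deg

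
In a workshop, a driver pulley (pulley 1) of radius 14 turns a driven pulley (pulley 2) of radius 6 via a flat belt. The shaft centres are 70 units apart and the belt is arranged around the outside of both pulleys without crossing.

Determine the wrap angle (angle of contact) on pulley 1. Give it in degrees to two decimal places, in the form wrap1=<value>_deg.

wrap1=193.12_deg

open belt: β = asin((r2−r1)/C) = asin(-8/70) = -6.5624°
wrap1 = π − 2β = 193.1249°
wrap2 = π + 2β = 166.8751°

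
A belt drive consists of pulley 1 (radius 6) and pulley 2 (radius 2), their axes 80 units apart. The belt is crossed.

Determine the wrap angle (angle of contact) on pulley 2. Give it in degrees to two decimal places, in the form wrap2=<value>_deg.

crossed belt: β = asin((r1+r2)/C) = asin(8/80) = 5.7392°
wrap1 = wrap2 = π + 2β = 191.4783°

wrap2=191.48_deg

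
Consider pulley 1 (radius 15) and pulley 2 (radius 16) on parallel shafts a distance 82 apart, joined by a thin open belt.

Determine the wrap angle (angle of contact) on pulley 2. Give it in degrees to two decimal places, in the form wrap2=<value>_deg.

wrap2=181.40_deg

open belt: β = asin((r2−r1)/C) = asin(1/82) = 0.6987°
wrap1 = π − 2β = 178.6025°
wrap2 = π + 2β = 181.3975°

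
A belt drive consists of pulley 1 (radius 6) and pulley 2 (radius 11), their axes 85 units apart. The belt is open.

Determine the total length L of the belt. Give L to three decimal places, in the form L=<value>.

L=223.701

open belt: β = asin((r2−r1)/C) = asin(5/85) = 3.3723°
wrap1 = π − 2β = 173.2554°
wrap2 = π + 2β = 186.7446°
tangent length = C·cosβ = 84.8528
L = r1·wrap1 + r2·wrap2 + 2·C·cosβ = 6·3.0239 + 11·3.2593 + 2·84.8528 = 223.7013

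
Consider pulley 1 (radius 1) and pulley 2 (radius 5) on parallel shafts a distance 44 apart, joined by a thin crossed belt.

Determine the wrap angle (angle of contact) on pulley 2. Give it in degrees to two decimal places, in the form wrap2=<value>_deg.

wrap2=195.67_deg

crossed belt: β = asin((r1+r2)/C) = asin(6/44) = 7.8375°
wrap1 = wrap2 = π + 2β = 195.6750°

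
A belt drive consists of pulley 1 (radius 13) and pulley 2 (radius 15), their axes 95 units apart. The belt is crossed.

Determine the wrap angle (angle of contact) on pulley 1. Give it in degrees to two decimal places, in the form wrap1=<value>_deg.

crossed belt: β = asin((r1+r2)/C) = asin(28/95) = 17.1418°
wrap1 = wrap2 = π + 2β = 214.2835°

wrap1=214.28_deg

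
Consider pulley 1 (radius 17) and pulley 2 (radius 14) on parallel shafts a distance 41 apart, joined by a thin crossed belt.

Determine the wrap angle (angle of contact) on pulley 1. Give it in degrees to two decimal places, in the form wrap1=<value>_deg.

crossed belt: β = asin((r1+r2)/C) = asin(31/41) = 49.1214°
wrap1 = wrap2 = π + 2β = 278.2427°

wrap1=278.24_deg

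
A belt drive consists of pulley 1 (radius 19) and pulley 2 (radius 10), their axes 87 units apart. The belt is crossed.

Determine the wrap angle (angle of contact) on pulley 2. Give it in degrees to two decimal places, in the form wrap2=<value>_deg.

wrap2=218.94_deg

crossed belt: β = asin((r1+r2)/C) = asin(29/87) = 19.4712°
wrap1 = wrap2 = π + 2β = 218.9424°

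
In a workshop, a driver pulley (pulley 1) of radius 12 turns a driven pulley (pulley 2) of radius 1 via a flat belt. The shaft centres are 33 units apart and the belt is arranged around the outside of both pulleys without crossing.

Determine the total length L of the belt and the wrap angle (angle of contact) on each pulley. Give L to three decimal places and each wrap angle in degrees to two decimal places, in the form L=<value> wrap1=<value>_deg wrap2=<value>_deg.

L=110.543 wrap1=218.94_deg wrap2=141.06_deg

open belt: β = asin((r2−r1)/C) = asin(-11/33) = -19.4712°
wrap1 = π − 2β = 218.9424°
wrap2 = π + 2β = 141.0576°
tangent length = C·cosβ = 31.1127
L = r1·wrap1 + r2·wrap2 + 2·C·cosβ = 12·3.8213 + 1·2.4619 + 2·31.1127 = 110.5425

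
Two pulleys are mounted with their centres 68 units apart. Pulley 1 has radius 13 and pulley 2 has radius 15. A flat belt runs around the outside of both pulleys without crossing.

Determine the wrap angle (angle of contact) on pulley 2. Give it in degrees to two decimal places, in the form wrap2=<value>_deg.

wrap2=183.37_deg

open belt: β = asin((r2−r1)/C) = asin(2/68) = 1.6854°
wrap1 = π − 2β = 176.6292°
wrap2 = π + 2β = 183.3708°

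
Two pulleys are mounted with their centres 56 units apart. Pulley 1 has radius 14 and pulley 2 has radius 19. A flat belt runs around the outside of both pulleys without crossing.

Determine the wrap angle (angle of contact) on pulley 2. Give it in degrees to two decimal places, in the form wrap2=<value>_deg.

wrap2=190.25_deg

open belt: β = asin((r2−r1)/C) = asin(5/56) = 5.1225°
wrap1 = π − 2β = 169.7550°
wrap2 = π + 2β = 190.2450°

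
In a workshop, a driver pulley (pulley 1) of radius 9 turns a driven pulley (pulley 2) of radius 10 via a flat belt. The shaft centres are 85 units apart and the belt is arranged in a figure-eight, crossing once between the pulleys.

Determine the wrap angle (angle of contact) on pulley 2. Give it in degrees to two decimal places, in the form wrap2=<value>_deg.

crossed belt: β = asin((r1+r2)/C) = asin(19/85) = 12.9164°
wrap1 = wrap2 = π + 2β = 205.8328°

wrap2=205.83_deg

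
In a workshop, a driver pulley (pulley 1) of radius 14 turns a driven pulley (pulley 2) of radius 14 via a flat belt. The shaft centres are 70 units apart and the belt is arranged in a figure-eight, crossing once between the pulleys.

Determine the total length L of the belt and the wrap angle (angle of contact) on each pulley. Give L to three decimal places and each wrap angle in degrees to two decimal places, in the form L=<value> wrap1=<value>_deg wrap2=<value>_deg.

crossed belt: β = asin((r1+r2)/C) = asin(28/70) = 23.5782°
wrap1 = wrap2 = π + 2β = 227.1564°
tangent length = C·cosβ = 64.1561
L = (r1+r2)·wrap + 2·C·cosβ = 28·3.9646 + 2·64.1561 = 239.3217

L=239.322 wrap1=227.16_deg wrap2=227.16_deg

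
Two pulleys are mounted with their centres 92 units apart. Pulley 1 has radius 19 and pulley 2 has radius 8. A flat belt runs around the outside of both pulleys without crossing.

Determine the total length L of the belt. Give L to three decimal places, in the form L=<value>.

L=270.140

open belt: β = asin((r2−r1)/C) = asin(-11/92) = -6.8670°
wrap1 = π − 2β = 193.7340°
wrap2 = π + 2β = 166.2660°
tangent length = C·cosβ = 91.3400
L = r1·wrap1 + r2·wrap2 + 2·C·cosβ = 19·3.3813 + 8·2.9019 + 2·91.3400 = 270.1398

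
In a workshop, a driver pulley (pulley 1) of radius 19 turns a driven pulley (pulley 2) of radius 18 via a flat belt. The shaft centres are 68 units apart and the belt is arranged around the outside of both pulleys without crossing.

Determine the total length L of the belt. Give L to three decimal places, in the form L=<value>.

open belt: β = asin((r2−r1)/C) = asin(-1/68) = -0.8426°
wrap1 = π − 2β = 181.6852°
wrap2 = π + 2β = 178.3148°
tangent length = C·cosβ = 67.9926
L = r1·wrap1 + r2·wrap2 + 2·C·cosβ = 19·3.1710 + 18·3.1122 + 2·67.9926 = 252.2536

L=252.254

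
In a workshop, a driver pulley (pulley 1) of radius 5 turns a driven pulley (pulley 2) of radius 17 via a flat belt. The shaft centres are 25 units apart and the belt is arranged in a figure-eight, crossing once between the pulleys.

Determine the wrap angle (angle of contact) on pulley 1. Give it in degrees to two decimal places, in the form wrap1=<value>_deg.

crossed belt: β = asin((r1+r2)/C) = asin(22/25) = 61.6424°
wrap1 = wrap2 = π + 2β = 303.2847°

wrap1=303.28_deg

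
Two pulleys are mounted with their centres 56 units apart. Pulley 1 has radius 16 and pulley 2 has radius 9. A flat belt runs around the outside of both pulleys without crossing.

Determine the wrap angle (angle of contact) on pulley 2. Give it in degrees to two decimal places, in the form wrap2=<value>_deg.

open belt: β = asin((r2−r1)/C) = asin(-7/56) = -7.1808°
wrap1 = π − 2β = 194.3615°
wrap2 = π + 2β = 165.6385°

wrap2=165.64_deg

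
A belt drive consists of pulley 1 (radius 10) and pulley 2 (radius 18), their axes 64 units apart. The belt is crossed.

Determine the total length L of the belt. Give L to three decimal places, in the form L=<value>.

crossed belt: β = asin((r1+r2)/C) = asin(28/64) = 25.9445°
wrap1 = wrap2 = π + 2β = 231.8890°
tangent length = C·cosβ = 57.5500
L = (r1+r2)·wrap + 2·C·cosβ = 28·4.0472 + 2·57.5500 = 228.4223

L=228.422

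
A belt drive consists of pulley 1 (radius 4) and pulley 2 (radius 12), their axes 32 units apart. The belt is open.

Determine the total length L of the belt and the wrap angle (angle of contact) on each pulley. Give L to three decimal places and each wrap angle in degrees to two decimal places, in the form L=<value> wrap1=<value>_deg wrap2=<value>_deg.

L=116.276 wrap1=151.04_deg wrap2=208.96_deg

open belt: β = asin((r2−r1)/C) = asin(8/32) = 14.4775°
wrap1 = π − 2β = 151.0450°
wrap2 = π + 2β = 208.9550°
tangent length = C·cosβ = 30.9839
L = r1·wrap1 + r2·wrap2 + 2·C·cosβ = 4·2.6362 + 12·3.6470 + 2·30.9839 = 116.2761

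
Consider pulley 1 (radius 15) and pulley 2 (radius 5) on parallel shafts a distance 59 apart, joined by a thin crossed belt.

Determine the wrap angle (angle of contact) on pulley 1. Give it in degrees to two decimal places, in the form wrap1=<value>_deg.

wrap1=219.63_deg

crossed belt: β = asin((r1+r2)/C) = asin(20/59) = 19.8149°
wrap1 = wrap2 = π + 2β = 219.6299°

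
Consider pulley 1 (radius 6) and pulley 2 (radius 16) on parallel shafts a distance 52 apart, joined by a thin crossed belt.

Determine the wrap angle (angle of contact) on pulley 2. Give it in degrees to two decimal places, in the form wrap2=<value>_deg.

wrap2=230.06_deg

crossed belt: β = asin((r1+r2)/C) = asin(22/52) = 25.0290°
wrap1 = wrap2 = π + 2β = 230.0580°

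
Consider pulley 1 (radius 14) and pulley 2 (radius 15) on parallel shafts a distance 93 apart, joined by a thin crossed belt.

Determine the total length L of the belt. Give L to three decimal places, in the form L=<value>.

crossed belt: β = asin((r1+r2)/C) = asin(29/93) = 18.1694°
wrap1 = wrap2 = π + 2β = 216.3389°
tangent length = C·cosβ = 88.3629
L = (r1+r2)·wrap + 2·C·cosβ = 29·3.7758 + 2·88.3629 = 286.2247

L=286.225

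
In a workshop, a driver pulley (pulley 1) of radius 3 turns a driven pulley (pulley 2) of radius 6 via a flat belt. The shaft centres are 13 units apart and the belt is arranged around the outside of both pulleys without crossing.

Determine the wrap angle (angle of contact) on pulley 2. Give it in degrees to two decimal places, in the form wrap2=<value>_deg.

open belt: β = asin((r2−r1)/C) = asin(3/13) = 13.3424°
wrap1 = π − 2β = 153.3153°
wrap2 = π + 2β = 206.6847°

wrap2=206.68_deg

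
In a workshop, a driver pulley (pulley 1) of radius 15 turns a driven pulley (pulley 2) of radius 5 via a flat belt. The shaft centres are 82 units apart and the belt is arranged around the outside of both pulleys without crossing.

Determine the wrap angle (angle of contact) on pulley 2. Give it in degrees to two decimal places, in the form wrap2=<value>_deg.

open belt: β = asin((r2−r1)/C) = asin(-10/82) = -7.0047°
wrap1 = π − 2β = 194.0095°
wrap2 = π + 2β = 165.9905°

wrap2=165.99_deg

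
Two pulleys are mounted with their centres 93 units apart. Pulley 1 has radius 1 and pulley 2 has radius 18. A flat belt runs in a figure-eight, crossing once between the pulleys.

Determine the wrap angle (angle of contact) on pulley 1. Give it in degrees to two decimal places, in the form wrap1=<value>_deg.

wrap1=203.58_deg

crossed belt: β = asin((r1+r2)/C) = asin(19/93) = 11.7886°
wrap1 = wrap2 = π + 2β = 203.5772°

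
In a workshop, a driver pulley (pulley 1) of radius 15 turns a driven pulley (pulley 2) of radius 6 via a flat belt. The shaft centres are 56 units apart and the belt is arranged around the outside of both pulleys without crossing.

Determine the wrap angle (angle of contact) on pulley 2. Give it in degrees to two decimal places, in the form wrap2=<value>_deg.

wrap2=161.50_deg

open belt: β = asin((r2−r1)/C) = asin(-9/56) = -9.2484°
wrap1 = π − 2β = 198.4967°
wrap2 = π + 2β = 161.5033°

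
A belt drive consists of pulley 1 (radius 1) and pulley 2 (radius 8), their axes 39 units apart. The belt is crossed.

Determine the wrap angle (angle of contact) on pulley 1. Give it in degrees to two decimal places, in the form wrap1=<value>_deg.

crossed belt: β = asin((r1+r2)/C) = asin(9/39) = 13.3424°
wrap1 = wrap2 = π + 2β = 206.6847°

wrap1=206.68_deg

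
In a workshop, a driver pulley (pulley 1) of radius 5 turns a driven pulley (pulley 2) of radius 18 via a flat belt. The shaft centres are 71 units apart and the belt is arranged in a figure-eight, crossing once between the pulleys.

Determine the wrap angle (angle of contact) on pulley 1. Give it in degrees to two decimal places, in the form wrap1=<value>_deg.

crossed belt: β = asin((r1+r2)/C) = asin(23/71) = 18.9016°
wrap1 = wrap2 = π + 2β = 217.8032°

wrap1=217.80_deg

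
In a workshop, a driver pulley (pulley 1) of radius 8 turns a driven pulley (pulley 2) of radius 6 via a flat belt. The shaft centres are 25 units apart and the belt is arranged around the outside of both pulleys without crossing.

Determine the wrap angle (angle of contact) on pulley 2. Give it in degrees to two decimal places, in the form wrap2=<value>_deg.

wrap2=170.82_deg

open belt: β = asin((r2−r1)/C) = asin(-2/25) = -4.5886°
wrap1 = π − 2β = 189.1771°
wrap2 = π + 2β = 170.8229°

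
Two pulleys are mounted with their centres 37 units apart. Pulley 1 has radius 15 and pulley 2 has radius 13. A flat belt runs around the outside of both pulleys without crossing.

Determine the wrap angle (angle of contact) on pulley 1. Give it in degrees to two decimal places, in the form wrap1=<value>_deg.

wrap1=186.20_deg

open belt: β = asin((r2−r1)/C) = asin(-2/37) = -3.0986°
wrap1 = π − 2β = 186.1972°
wrap2 = π + 2β = 173.8028°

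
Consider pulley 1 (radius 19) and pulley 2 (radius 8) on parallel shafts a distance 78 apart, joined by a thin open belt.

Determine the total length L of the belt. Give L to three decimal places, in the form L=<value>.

open belt: β = asin((r2−r1)/C) = asin(-11/78) = -8.1072°
wrap1 = π − 2β = 196.2144°
wrap2 = π + 2β = 163.7856°
tangent length = C·cosβ = 77.2205
L = r1·wrap1 + r2·wrap2 + 2·C·cosβ = 19·3.4246 + 8·2.8586 + 2·77.2205 = 242.3769

L=242.377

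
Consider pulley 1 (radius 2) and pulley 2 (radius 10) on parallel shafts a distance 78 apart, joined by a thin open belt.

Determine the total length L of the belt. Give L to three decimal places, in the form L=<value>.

L=194.520

open belt: β = asin((r2−r1)/C) = asin(8/78) = 5.8868°
wrap1 = π − 2β = 168.2263°
wrap2 = π + 2β = 191.7737°
tangent length = C·cosβ = 77.5887
L = r1·wrap1 + r2·wrap2 + 2·C·cosβ = 2·2.9361 + 10·3.3471 + 2·77.5887 = 194.5203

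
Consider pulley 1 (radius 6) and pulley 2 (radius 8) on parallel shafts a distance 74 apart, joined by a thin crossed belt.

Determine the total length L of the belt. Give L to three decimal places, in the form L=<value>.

L=194.639

crossed belt: β = asin((r1+r2)/C) = asin(14/74) = 10.9055°
wrap1 = wrap2 = π + 2β = 201.8109°
tangent length = C·cosβ = 72.6636
L = (r1+r2)·wrap + 2·C·cosβ = 14·3.5223 + 2·72.6636 = 194.6389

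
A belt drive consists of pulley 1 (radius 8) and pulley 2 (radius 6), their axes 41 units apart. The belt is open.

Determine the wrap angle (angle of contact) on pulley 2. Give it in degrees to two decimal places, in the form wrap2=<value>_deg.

open belt: β = asin((r2−r1)/C) = asin(-2/41) = -2.7960°
wrap1 = π − 2β = 185.5921°
wrap2 = π + 2β = 174.4079°

wrap2=174.41_deg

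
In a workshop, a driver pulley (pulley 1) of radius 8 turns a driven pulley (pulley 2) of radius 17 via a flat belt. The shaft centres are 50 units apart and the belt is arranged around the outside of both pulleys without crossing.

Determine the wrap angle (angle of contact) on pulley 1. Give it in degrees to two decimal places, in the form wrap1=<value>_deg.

open belt: β = asin((r2−r1)/C) = asin(9/50) = 10.3698°
wrap1 = π − 2β = 159.2605°
wrap2 = π + 2β = 200.7395°

wrap1=159.26_deg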